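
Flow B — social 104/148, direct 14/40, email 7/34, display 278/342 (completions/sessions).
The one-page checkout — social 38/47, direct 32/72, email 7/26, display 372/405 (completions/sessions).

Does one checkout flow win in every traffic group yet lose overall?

Social: Flow B 104/148 = 70.3%, the one-page checkout 38/47 = 80.9% → the one-page checkout
Direct: Flow B 14/40 = 35.0%, the one-page checkout 32/72 = 44.4% → the one-page checkout
Email: Flow B 7/34 = 20.6%, the one-page checkout 7/26 = 26.9% → the one-page checkout
Display: Flow B 278/342 = 81.3%, the one-page checkout 372/405 = 91.9% → the one-page checkout
Overall: Flow B 403/564 = 71.5%, the one-page checkout 449/550 = 81.6% → the one-page checkout
The one-page checkout wins overall and in every traffic group — no reversal.

No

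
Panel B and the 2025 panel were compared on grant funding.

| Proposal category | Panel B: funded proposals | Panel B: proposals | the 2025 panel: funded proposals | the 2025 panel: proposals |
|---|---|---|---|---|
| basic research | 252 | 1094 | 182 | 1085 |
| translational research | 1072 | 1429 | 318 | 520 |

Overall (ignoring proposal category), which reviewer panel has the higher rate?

Basic research: Panel B 252/1094 = 23.0%, the 2025 panel 182/1085 = 16.8% → Panel B
Translational research: Panel B 1072/1429 = 75.0%, the 2025 panel 318/520 = 61.2% → Panel B
Overall: Panel B 1324/2523 = 52.5%, the 2025 panel 500/1605 = 31.2% → Panel B

Panel B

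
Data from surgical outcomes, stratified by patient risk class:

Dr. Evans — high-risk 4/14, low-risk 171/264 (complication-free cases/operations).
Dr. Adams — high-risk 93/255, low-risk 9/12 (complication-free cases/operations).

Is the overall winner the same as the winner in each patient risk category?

No

High-risk: Dr. Evans 4/14 = 28.6%, Dr. Adams 93/255 = 36.5% → Dr. Adams
Low-risk: Dr. Evans 171/264 = 64.8%, Dr. Adams 9/12 = 75.0% → Dr. Adams
Overall: Dr. Evans 175/278 = 62.9%, Dr. Adams 102/267 = 38.2% → Dr. Evans
Dr. Adams wins each patient risk group but Dr. Evans wins overall — the comparison reverses. Dr. Adams's operations skew toward high-risk, which has a lower base rate.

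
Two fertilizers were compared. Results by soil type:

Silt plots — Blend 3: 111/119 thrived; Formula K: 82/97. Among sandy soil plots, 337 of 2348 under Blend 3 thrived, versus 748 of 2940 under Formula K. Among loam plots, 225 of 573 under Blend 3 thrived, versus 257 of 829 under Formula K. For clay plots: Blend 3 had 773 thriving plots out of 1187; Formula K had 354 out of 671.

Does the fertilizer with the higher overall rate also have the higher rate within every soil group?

Silt: Blend 3 111/119 = 93.3%, Formula K 82/97 = 84.5% → Blend 3
Sandy soil: Blend 3 337/2348 = 14.4%, Formula K 748/2940 = 25.4% → Formula K
Loam: Blend 3 225/573 = 39.3%, Formula K 257/829 = 31.0% → Blend 3
Clay: Blend 3 773/1187 = 65.1%, Formula K 354/671 = 52.8% → Blend 3
Overall: Blend 3 1446/4227 = 34.2%, Formula K 1441/4537 = 31.8% → Blend 3
Neither sweeps: Blend 3 wins 3 of 4 groups, Formula K wins 1. Blend 3 wins overall but not every group — no Simpson reversal.

No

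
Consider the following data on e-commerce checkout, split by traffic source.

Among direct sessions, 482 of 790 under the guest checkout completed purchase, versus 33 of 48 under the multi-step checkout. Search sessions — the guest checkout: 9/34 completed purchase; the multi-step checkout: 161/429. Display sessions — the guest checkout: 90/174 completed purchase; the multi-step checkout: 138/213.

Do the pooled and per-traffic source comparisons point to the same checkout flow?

Direct: the guest checkout 482/790 = 61.0%, the multi-step checkout 33/48 = 68.8% → the multi-step checkout
Search: the guest checkout 9/34 = 26.5%, the multi-step checkout 161/429 = 37.5% → the multi-step checkout
Display: the guest checkout 90/174 = 51.7%, the multi-step checkout 138/213 = 64.8% → the multi-step checkout
Overall: the guest checkout 581/998 = 58.2%, the multi-step checkout 332/690 = 48.1% → the guest checkout
The multi-step checkout wins each traffic group but the guest checkout wins overall — the comparison reverses. The multi-step checkout's sessions skew toward search, which has a lower base rate.

No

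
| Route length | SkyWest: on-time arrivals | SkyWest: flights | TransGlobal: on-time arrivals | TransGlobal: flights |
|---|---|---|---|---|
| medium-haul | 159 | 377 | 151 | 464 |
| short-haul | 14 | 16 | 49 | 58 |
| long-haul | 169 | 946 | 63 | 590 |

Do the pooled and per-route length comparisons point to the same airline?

Medium-haul: SkyWest 159/377 = 42.2%, TransGlobal 151/464 = 32.5% → SkyWest
Short-haul: SkyWest 14/16 = 87.5%, TransGlobal 49/58 = 84.5% → SkyWest
Long-haul: SkyWest 169/946 = 17.9%, TransGlobal 63/590 = 10.7% → SkyWest
Overall: SkyWest 342/1339 = 25.5%, TransGlobal 263/1112 = 23.7% → SkyWest
SkyWest wins overall and in every route group — no reversal.

Yes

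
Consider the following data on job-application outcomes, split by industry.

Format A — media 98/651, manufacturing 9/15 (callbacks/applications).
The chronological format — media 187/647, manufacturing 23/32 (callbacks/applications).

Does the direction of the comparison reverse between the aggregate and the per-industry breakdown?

Media: Format A 98/651 = 15.1%, the chronological format 187/647 = 28.9% → the chronological format
Manufacturing: Format A 9/15 = 60.0%, the chronological format 23/32 = 71.9% → the chronological format
Overall: Format A 107/666 = 16.1%, the chronological format 210/679 = 30.9% → the chronological format
The chronological format wins overall and in every industry group — no reversal.

No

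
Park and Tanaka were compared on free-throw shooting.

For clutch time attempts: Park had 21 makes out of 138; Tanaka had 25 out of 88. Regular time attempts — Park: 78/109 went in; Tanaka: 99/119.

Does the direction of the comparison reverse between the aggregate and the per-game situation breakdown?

Clutch time: Park 21/138 = 15.2%, Tanaka 25/88 = 28.4% → Tanaka
Regular time: Park 78/109 = 71.6%, Tanaka 99/119 = 83.2% → Tanaka
Overall: Park 99/247 = 40.1%, Tanaka 124/207 = 59.9% → Tanaka
Tanaka wins overall and in every game group — no reversal.

No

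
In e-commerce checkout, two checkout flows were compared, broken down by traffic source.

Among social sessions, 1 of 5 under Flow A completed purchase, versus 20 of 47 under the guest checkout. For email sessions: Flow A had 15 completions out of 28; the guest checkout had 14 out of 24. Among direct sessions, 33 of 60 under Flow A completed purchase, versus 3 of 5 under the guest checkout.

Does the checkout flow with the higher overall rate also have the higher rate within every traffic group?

Social: Flow A 1/5 = 20.0%, the guest checkout 20/47 = 42.6% → the guest checkout
Email: Flow A 15/28 = 53.6%, the guest checkout 14/24 = 58.3% → the guest checkout
Direct: Flow A 33/60 = 55.0%, the guest checkout 3/5 = 60.0% → the guest checkout
Overall: Flow A 49/93 = 52.7%, the guest checkout 37/76 = 48.7% → Flow A
The guest checkout wins each traffic group but Flow A wins overall — the comparison reverses. The guest checkout's sessions skew toward social, which has a lower base rate.

No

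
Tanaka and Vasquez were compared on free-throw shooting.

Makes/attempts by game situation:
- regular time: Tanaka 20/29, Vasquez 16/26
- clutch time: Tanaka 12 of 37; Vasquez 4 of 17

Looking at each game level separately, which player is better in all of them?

Tanaka

Regular time: Tanaka 20/29 = 69.0%, Vasquez 16/26 = 61.5% → Tanaka
Clutch time: Tanaka 12/37 = 32.4%, Vasquez 4/17 = 23.5% → Tanaka
Tanaka has the higher rate in both groups.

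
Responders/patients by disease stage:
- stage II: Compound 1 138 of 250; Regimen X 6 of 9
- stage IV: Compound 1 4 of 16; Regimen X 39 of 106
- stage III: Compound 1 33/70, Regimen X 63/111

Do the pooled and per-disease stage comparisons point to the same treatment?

No

Stage II: Compound 1 138/250 = 55.2%, Regimen X 6/9 = 66.7% → Regimen X
Stage IV: Compound 1 4/16 = 25.0%, Regimen X 39/106 = 36.8% → Regimen X
Stage III: Compound 1 33/70 = 47.1%, Regimen X 63/111 = 56.8% → Regimen X
Overall: Compound 1 175/336 = 52.1%, Regimen X 108/226 = 47.8% → Compound 1
Regimen X wins each disease group but Compound 1 wins overall — the comparison reverses. Regimen X's patients skew toward stage IV, which has a lower base rate.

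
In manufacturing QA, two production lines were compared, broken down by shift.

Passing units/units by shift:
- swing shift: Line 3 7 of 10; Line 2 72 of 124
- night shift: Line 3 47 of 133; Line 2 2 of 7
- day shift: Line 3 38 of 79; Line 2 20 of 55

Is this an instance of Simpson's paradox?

Swing shift: Line 3 7/10 = 70.0%, Line 2 72/124 = 58.1% → Line 3
Night shift: Line 3 47/133 = 35.3%, Line 2 2/7 = 28.6% → Line 3
Day shift: Line 3 38/79 = 48.1%, Line 2 20/55 = 36.4% → Line 3
Overall: Line 3 92/222 = 41.4%, Line 2 94/186 = 50.5% → Line 2
Line 3 wins each shift group but Line 2 wins overall — the comparison reverses. Line 3's units skew toward night shift, which has a lower base rate.

Yes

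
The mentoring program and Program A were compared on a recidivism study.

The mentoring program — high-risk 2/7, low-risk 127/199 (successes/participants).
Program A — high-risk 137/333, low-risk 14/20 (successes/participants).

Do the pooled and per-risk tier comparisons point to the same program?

High-risk: the mentoring program 2/7 = 28.6%, Program A 137/333 = 41.1% → Program A
Low-risk: the mentoring program 127/199 = 63.8%, Program A 14/20 = 70.0% → Program A
Overall: the mentoring program 129/206 = 62.6%, Program A 151/353 = 42.8% → the mentoring program
Program A wins each risk group but the mentoring program wins overall — the comparison reverses. Program A's participants skew toward high-risk, which has a lower base rate.

No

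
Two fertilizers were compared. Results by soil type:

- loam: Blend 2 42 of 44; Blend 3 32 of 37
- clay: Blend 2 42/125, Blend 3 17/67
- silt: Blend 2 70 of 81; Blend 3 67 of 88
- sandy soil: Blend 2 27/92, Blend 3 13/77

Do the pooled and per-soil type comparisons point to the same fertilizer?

Yes

Loam: Blend 2 42/44 = 95.5%, Blend 3 32/37 = 86.5% → Blend 2
Clay: Blend 2 42/125 = 33.6%, Blend 3 17/67 = 25.4% → Blend 2
Silt: Blend 2 70/81 = 86.4%, Blend 3 67/88 = 76.1% → Blend 2
Sandy soil: Blend 2 27/92 = 29.3%, Blend 3 13/77 = 16.9% → Blend 2
Overall: Blend 2 181/342 = 52.9%, Blend 3 129/269 = 48.0% → Blend 2
Blend 2 wins overall and in every soil group — no reversal.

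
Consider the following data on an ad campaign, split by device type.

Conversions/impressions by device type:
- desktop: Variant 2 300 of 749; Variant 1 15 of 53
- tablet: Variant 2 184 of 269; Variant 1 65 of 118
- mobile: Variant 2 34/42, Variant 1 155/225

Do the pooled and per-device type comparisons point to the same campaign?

Desktop: Variant 2 300/749 = 40.1%, Variant 1 15/53 = 28.3% → Variant 2
Tablet: Variant 2 184/269 = 68.4%, Variant 1 65/118 = 55.1% → Variant 2
Mobile: Variant 2 34/42 = 81.0%, Variant 1 155/225 = 68.9% → Variant 2
Overall: Variant 2 518/1060 = 48.9%, Variant 1 235/396 = 59.3% → Variant 1
Variant 2 wins each device group but Variant 1 wins overall — the comparison reverses. Variant 2's impressions skew toward desktop, which has a lower base rate.

No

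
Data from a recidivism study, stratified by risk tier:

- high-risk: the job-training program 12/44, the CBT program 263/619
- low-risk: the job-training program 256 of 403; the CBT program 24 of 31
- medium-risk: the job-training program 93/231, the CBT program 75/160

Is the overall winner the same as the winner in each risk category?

High-risk: the job-training program 12/44 = 27.3%, the CBT program 263/619 = 42.5% → the CBT program
Low-risk: the job-training program 256/403 = 63.5%, the CBT program 24/31 = 77.4% → the CBT program
Medium-risk: the job-training program 93/231 = 40.3%, the CBT program 75/160 = 46.9% → the CBT program
Overall: the job-training program 361/678 = 53.2%, the CBT program 362/810 = 44.7% → the job-training program
The CBT program wins each risk group but the job-training program wins overall — the comparison reverses. The CBT program's participants skew toward high-risk, which has a lower base rate.

No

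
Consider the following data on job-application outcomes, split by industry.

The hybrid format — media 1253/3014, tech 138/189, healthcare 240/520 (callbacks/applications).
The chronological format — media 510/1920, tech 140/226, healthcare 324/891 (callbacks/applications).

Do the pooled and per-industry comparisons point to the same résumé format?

Media: the hybrid format 1253/3014 = 41.6%, the chronological format 510/1920 = 26.6% → the hybrid format
Tech: the hybrid format 138/189 = 73.0%, the chronological format 140/226 = 61.9% → the hybrid format
Healthcare: the hybrid format 240/520 = 46.2%, the chronological format 324/891 = 36.4% → the hybrid format
Overall: the hybrid format 1631/3723 = 43.8%, the chronological format 974/3037 = 32.1% → the hybrid format
The hybrid format wins overall and in every industry group — no reversal.

Yes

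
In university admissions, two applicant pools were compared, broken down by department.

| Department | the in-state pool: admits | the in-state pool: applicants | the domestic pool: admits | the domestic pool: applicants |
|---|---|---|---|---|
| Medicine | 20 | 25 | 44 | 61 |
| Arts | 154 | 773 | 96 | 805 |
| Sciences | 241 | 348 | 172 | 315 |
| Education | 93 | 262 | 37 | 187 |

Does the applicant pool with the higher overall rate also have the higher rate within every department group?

Yes

Medicine: the in-state pool 20/25 = 80.0%, the domestic pool 44/61 = 72.1% → the in-state pool
Arts: the in-state pool 154/773 = 19.9%, the domestic pool 96/805 = 11.9% → the in-state pool
Sciences: the in-state pool 241/348 = 69.3%, the domestic pool 172/315 = 54.6% → the in-state pool
Education: the in-state pool 93/262 = 35.5%, the domestic pool 37/187 = 19.8% → the in-state pool
Overall: the in-state pool 508/1408 = 36.1%, the domestic pool 349/1368 = 25.5% → the in-state pool
The in-state pool wins overall and in every department group — no reversal.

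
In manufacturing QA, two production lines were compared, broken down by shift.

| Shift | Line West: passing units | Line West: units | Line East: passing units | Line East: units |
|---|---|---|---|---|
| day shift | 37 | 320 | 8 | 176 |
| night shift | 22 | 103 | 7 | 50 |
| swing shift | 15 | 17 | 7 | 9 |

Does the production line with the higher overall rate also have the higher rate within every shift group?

Yes

Day shift: Line West 37/320 = 11.6%, Line East 8/176 = 4.5% → Line West
Night shift: Line West 22/103 = 21.4%, Line East 7/50 = 14.0% → Line West
Swing shift: Line West 15/17 = 88.2%, Line East 7/9 = 77.8% → Line West
Overall: Line West 74/440 = 16.8%, Line East 22/235 = 9.4% → Line West
Line West wins overall and in every shift group — no reversal.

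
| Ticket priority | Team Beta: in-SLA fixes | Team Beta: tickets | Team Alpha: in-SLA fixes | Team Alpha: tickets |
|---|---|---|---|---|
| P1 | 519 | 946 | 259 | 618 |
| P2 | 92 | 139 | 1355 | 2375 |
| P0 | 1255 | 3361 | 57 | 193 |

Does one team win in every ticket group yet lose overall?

Yes

P1: Team Beta 519/946 = 54.9%, Team Alpha 259/618 = 41.9% → Team Beta
P2: Team Beta 92/139 = 66.2%, Team Alpha 1355/2375 = 57.1% → Team Beta
P0: Team Beta 1255/3361 = 37.3%, Team Alpha 57/193 = 29.5% → Team Beta
Overall: Team Beta 1866/4446 = 42.0%, Team Alpha 1671/3186 = 52.4% → Team Alpha
Team Beta wins each ticket group but Team Alpha wins overall — the comparison reverses. Team Beta's tickets skew toward P0, which has a lower base rate.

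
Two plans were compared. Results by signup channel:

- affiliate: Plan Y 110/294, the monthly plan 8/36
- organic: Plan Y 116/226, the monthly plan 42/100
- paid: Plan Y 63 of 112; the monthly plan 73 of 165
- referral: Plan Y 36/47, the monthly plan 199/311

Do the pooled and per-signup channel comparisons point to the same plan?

No

Affiliate: Plan Y 110/294 = 37.4%, the monthly plan 8/36 = 22.2% → Plan Y
Organic: Plan Y 116/226 = 51.3%, the monthly plan 42/100 = 42.0% → Plan Y
Paid: Plan Y 63/112 = 56.2%, the monthly plan 73/165 = 44.2% → Plan Y
Referral: Plan Y 36/47 = 76.6%, the monthly plan 199/311 = 64.0% → Plan Y
Overall: Plan Y 325/679 = 47.9%, the monthly plan 322/612 = 52.6% → the monthly plan
Plan Y wins each signup group but the monthly plan wins overall — the comparison reverses. Plan Y's customers skew toward affiliate, which has a lower base rate.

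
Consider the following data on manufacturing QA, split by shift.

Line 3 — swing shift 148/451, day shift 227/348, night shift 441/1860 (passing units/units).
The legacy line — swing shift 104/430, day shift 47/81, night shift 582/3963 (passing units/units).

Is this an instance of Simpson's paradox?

Swing shift: Line 3 148/451 = 32.8%, the legacy line 104/430 = 24.2% → Line 3
Day shift: Line 3 227/348 = 65.2%, the legacy line 47/81 = 58.0% → Line 3
Night shift: Line 3 441/1860 = 23.7%, the legacy line 582/3963 = 14.7% → Line 3
Overall: Line 3 816/2659 = 30.7%, the legacy line 733/4474 = 16.4% → Line 3
Line 3 wins overall and in every shift group — no reversal.

No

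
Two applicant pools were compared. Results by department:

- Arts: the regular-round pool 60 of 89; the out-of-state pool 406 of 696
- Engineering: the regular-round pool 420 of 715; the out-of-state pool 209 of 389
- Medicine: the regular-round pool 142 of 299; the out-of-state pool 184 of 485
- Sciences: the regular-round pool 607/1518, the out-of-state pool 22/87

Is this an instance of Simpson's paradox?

Arts: the regular-round pool 60/89 = 67.4%, the out-of-state pool 406/696 = 58.3% → the regular-round pool
Engineering: the regular-round pool 420/715 = 58.7%, the out-of-state pool 209/389 = 53.7% → the regular-round pool
Medicine: the regular-round pool 142/299 = 47.5%, the out-of-state pool 184/485 = 37.9% → the regular-round pool
Sciences: the regular-round pool 607/1518 = 40.0%, the out-of-state pool 22/87 = 25.3% → the regular-round pool
Overall: the regular-round pool 1229/2621 = 46.9%, the out-of-state pool 821/1657 = 49.5% → the out-of-state pool
The regular-round pool wins each department group but the out-of-state pool wins overall — the comparison reverses. The regular-round pool's applicants skew toward Sciences, which has a lower base rate.

Yes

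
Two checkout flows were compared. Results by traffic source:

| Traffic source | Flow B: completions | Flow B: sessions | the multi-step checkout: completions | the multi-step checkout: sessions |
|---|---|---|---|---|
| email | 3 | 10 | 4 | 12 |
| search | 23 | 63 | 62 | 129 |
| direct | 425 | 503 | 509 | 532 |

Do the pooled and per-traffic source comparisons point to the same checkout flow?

Email: Flow B 3/10 = 30.0%, the multi-step checkout 4/12 = 33.3% → the multi-step checkout
Search: Flow B 23/63 = 36.5%, the multi-step checkout 62/129 = 48.1% → the multi-step checkout
Direct: Flow B 425/503 = 84.5%, the multi-step checkout 509/532 = 95.7% → the multi-step checkout
Overall: Flow B 451/576 = 78.3%, the multi-step checkout 575/673 = 85.4% → the multi-step checkout
The multi-step checkout wins overall and in every traffic group — no reversal.

Yes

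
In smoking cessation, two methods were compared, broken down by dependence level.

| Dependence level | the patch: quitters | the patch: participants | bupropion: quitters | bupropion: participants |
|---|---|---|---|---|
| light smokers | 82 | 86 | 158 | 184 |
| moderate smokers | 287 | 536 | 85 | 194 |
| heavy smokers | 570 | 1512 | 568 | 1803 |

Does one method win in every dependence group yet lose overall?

No

Light smokers: the patch 82/86 = 95.3%, bupropion 158/184 = 85.9% → the patch
Moderate smokers: the patch 287/536 = 53.5%, bupropion 85/194 = 43.8% → the patch
Heavy smokers: the patch 570/1512 = 37.7%, bupropion 568/1803 = 31.5% → the patch
Overall: the patch 939/2134 = 44.0%, bupropion 811/2181 = 37.2% → the patch
The patch wins overall and in every dependence group — no reversal.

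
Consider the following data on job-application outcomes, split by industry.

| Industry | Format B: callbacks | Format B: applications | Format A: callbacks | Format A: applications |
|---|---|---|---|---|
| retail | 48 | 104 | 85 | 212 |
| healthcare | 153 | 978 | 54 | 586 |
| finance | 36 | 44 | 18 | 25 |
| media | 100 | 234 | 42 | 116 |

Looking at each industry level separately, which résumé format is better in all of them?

Retail: Format B 48/104 = 46.2%, Format A 85/212 = 40.1% → Format B
Healthcare: Format B 153/978 = 15.6%, Format A 54/586 = 9.2% → Format B
Finance: Format B 36/44 = 81.8%, Format A 18/25 = 72.0% → Format B
Media: Format B 100/234 = 42.7%, Format A 42/116 = 36.2% → Format B
Format B has the higher rate in all 4 groups.

Format B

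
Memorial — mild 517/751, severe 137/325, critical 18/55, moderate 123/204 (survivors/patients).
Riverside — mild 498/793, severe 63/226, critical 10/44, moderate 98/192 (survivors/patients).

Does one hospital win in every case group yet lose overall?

No

Mild: Memorial 517/751 = 68.8%, Riverside 498/793 = 62.8% → Memorial
Severe: Memorial 137/325 = 42.2%, Riverside 63/226 = 27.9% → Memorial
Critical: Memorial 18/55 = 32.7%, Riverside 10/44 = 22.7% → Memorial
Moderate: Memorial 123/204 = 60.3%, Riverside 98/192 = 51.0% → Memorial
Overall: Memorial 795/1335 = 59.6%, Riverside 669/1255 = 53.3% → Memorial
Memorial wins overall and in every case group — no reversal.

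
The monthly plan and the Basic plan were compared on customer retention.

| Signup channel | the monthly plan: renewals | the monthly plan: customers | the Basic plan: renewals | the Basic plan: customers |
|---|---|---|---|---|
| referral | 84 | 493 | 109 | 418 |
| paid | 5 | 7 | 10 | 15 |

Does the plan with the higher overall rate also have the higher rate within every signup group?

No

Referral: the monthly plan 84/493 = 17.0%, the Basic plan 109/418 = 26.1% → the Basic plan
Paid: the monthly plan 5/7 = 71.4%, the Basic plan 10/15 = 66.7% → the monthly plan
Overall: the monthly plan 89/500 = 17.8%, the Basic plan 119/433 = 27.5% → the Basic plan
Neither sweeps: the monthly plan wins 1 of 2 groups, the Basic plan wins 1. The Basic plan wins overall but not every group — no Simpson reversal.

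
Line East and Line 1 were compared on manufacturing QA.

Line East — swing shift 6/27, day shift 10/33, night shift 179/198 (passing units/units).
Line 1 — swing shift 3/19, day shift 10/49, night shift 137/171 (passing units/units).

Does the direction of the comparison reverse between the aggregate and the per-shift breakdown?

Swing shift: Line East 6/27 = 22.2%, Line 1 3/19 = 15.8% → Line East
Day shift: Line East 10/33 = 30.3%, Line 1 10/49 = 20.4% → Line East
Night shift: Line East 179/198 = 90.4%, Line 1 137/171 = 80.1% → Line East
Overall: Line East 195/258 = 75.6%, Line 1 150/239 = 62.8% → Line East
Line East wins overall and in every shift group — no reversal.

No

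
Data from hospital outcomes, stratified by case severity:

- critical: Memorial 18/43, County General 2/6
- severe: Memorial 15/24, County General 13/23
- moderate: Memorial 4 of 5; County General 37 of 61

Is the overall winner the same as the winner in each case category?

No

Critical: Memorial 18/43 = 41.9%, County General 2/6 = 33.3% → Memorial
Severe: Memorial 15/24 = 62.5%, County General 13/23 = 56.5% → Memorial
Moderate: Memorial 4/5 = 80.0%, County General 37/61 = 60.7% → Memorial
Overall: Memorial 37/72 = 51.4%, County General 52/90 = 57.8% → County General
Memorial wins each case group but County General wins overall — the comparison reverses. Memorial's patients skew toward critical, which has a lower base rate.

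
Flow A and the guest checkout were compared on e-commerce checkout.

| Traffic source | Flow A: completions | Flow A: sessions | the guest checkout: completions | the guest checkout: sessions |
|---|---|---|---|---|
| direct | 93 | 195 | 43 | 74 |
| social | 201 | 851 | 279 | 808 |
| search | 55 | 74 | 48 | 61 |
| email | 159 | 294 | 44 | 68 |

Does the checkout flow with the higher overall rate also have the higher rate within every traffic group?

Direct: Flow A 93/195 = 47.7%, the guest checkout 43/74 = 58.1% → the guest checkout
Social: Flow A 201/851 = 23.6%, the guest checkout 279/808 = 34.5% → the guest checkout
Search: Flow A 55/74 = 74.3%, the guest checkout 48/61 = 78.7% → the guest checkout
Email: Flow A 159/294 = 54.1%, the guest checkout 44/68 = 64.7% → the guest checkout
Overall: Flow A 508/1414 = 35.9%, the guest checkout 414/1011 = 40.9% → the guest checkout
The guest checkout wins overall and in every traffic group — no reversal.

Yes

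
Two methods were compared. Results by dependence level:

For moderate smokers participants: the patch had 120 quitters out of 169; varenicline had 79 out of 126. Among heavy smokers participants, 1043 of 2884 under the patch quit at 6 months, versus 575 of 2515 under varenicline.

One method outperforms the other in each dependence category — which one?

Moderate smokers: the patch 120/169 = 71.0%, varenicline 79/126 = 62.7% → the patch
Heavy smokers: the patch 1043/2884 = 36.2%, varenicline 575/2515 = 22.9% → the patch
The patch has the higher rate in both groups.

the patch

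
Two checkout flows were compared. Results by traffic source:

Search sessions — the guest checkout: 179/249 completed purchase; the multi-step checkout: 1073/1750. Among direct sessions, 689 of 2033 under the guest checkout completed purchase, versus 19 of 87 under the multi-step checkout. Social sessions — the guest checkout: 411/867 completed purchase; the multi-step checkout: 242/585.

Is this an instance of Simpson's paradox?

Search: the guest checkout 179/249 = 71.9%, the multi-step checkout 1073/1750 = 61.3% → the guest checkout
Direct: the guest checkout 689/2033 = 33.9%, the multi-step checkout 19/87 = 21.8% → the guest checkout
Social: the guest checkout 411/867 = 47.4%, the multi-step checkout 242/585 = 41.4% → the guest checkout
Overall: the guest checkout 1279/3149 = 40.6%, the multi-step checkout 1334/2422 = 55.1% → the multi-step checkout
The guest checkout wins each traffic group but the multi-step checkout wins overall — the comparison reverses. The guest checkout's sessions skew toward direct, which has a lower base rate.

Yes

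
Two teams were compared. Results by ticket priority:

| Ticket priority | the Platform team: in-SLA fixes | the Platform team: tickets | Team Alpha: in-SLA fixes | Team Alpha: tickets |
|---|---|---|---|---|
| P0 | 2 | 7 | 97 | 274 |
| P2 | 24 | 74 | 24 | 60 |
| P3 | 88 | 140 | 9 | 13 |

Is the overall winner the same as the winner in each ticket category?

No

P0: the Platform team 2/7 = 28.6%, Team Alpha 97/274 = 35.4% → Team Alpha
P2: the Platform team 24/74 = 32.4%, Team Alpha 24/60 = 40.0% → Team Alpha
P3: the Platform team 88/140 = 62.9%, Team Alpha 9/13 = 69.2% → Team Alpha
Overall: the Platform team 114/221 = 51.6%, Team Alpha 130/347 = 37.5% → the Platform team
Team Alpha wins each ticket group but the Platform team wins overall — the comparison reverses. Team Alpha's tickets skew toward P0, which has a lower base rate.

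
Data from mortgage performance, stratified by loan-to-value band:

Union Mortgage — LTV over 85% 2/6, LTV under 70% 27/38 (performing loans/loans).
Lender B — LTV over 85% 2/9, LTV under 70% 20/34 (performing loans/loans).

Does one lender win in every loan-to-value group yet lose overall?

No

LTV over 85%: Union Mortgage 2/6 = 33.3%, Lender B 2/9 = 22.2% → Union Mortgage
LTV under 70%: Union Mortgage 27/38 = 71.1%, Lender B 20/34 = 58.8% → Union Mortgage
Overall: Union Mortgage 29/44 = 65.9%, Lender B 22/43 = 51.2% → Union Mortgage
Union Mortgage wins overall and in every loan-to-value group — no reversal.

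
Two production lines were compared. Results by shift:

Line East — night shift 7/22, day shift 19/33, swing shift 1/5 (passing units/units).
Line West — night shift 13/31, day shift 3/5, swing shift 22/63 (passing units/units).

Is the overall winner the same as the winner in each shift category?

No

Night shift: Line East 7/22 = 31.8%, Line West 13/31 = 41.9% → Line West
Day shift: Line East 19/33 = 57.6%, Line West 3/5 = 60.0% → Line West
Swing shift: Line East 1/5 = 20.0%, Line West 22/63 = 34.9% → Line West
Overall: Line East 27/60 = 45.0%, Line West 38/99 = 38.4% → Line East
Line West wins each shift group but Line East wins overall — the comparison reverses. Line West's units skew toward swing shift, which has a lower base rate.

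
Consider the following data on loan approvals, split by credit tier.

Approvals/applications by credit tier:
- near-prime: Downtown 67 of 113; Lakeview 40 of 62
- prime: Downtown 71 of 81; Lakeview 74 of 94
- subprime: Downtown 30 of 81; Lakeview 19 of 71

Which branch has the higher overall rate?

Downtown

Near-prime: Downtown 67/113 = 59.3%, Lakeview 40/62 = 64.5% → Lakeview
Prime: Downtown 71/81 = 87.7%, Lakeview 74/94 = 78.7% → Downtown
Subprime: Downtown 30/81 = 37.0%, Lakeview 19/71 = 26.8% → Downtown
Overall: Downtown 168/275 = 61.1%, Lakeview 133/227 = 58.6% → Downtown
(Neither sweeps every credit group, but Downtown has the higher pooled rate.)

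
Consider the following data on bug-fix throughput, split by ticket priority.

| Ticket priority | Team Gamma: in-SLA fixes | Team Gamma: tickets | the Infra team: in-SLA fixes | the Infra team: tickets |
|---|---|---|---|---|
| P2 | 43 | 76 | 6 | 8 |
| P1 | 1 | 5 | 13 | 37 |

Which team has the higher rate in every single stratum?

P2: Team Gamma 43/76 = 56.6%, the Infra team 6/8 = 75.0% → the Infra team
P1: Team Gamma 1/5 = 20.0%, the Infra team 13/37 = 35.1% → the Infra team
The Infra team has the higher rate in both groups.

the Infra team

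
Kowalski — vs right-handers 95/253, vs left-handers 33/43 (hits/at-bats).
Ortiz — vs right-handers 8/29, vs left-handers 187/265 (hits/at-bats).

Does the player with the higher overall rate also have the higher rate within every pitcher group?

Vs right-handers: Kowalski 95/253 = 37.5%, Ortiz 8/29 = 27.6% → Kowalski
Vs left-handers: Kowalski 33/43 = 76.7%, Ortiz 187/265 = 70.6% → Kowalski
Overall: Kowalski 128/296 = 43.2%, Ortiz 195/294 = 66.3% → Ortiz
Kowalski wins each pitcher group but Ortiz wins overall — the comparison reverses. Kowalski's at-bats skew toward vs right-handers, which has a lower base rate.

No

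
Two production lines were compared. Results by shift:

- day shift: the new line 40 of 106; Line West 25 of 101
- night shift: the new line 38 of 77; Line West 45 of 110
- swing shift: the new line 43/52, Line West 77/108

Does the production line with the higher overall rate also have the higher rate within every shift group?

Yes

Day shift: the new line 40/106 = 37.7%, Line West 25/101 = 24.8% → the new line
Night shift: the new line 38/77 = 49.4%, Line West 45/110 = 40.9% → the new line
Swing shift: the new line 43/52 = 82.7%, Line West 77/108 = 71.3% → the new line
Overall: the new line 121/235 = 51.5%, Line West 147/319 = 46.1% → the new line
The new line wins overall and in every shift group — no reversal.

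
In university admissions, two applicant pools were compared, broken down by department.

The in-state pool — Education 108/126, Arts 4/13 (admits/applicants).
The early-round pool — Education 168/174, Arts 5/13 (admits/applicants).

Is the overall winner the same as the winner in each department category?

Education: the in-state pool 108/126 = 85.7%, the early-round pool 168/174 = 96.6% → the early-round pool
Arts: the in-state pool 4/13 = 30.8%, the early-round pool 5/13 = 38.5% → the early-round pool
Overall: the in-state pool 112/139 = 80.6%, the early-round pool 173/187 = 92.5% → the early-round pool
The early-round pool wins overall and in every department group — no reversal.

Yes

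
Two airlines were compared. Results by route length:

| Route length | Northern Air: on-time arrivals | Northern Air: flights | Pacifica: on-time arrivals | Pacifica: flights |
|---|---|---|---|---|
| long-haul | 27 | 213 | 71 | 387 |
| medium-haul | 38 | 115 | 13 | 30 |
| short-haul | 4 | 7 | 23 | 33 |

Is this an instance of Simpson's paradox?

Long-haul: Northern Air 27/213 = 12.7%, Pacifica 71/387 = 18.3% → Pacifica
Medium-haul: Northern Air 38/115 = 33.0%, Pacifica 13/30 = 43.3% → Pacifica
Short-haul: Northern Air 4/7 = 57.1%, Pacifica 23/33 = 69.7% → Pacifica
Overall: Northern Air 69/335 = 20.6%, Pacifica 107/450 = 23.8% → Pacifica
Pacifica wins overall and in every route group — no reversal.

No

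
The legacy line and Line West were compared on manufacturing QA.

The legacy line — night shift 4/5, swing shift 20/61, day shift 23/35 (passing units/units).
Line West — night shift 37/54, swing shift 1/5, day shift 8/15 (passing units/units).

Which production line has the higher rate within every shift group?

Night shift: the legacy line 4/5 = 80.0%, Line West 37/54 = 68.5% → the legacy line
Swing shift: the legacy line 20/61 = 32.8%, Line West 1/5 = 20.0% → the legacy line
Day shift: the legacy line 23/35 = 65.7%, Line West 8/15 = 53.3% → the legacy line
The legacy line has the higher rate in all 3 groups.

the legacy line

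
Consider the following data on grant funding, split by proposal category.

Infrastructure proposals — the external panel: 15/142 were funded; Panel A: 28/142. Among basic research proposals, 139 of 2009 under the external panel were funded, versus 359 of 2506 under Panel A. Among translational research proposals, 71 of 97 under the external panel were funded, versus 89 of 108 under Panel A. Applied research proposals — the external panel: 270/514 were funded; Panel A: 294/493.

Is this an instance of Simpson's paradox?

No

Infrastructure: the external panel 15/142 = 10.6%, Panel A 28/142 = 19.7% → Panel A
Basic research: the external panel 139/2009 = 6.9%, Panel A 359/2506 = 14.3% → Panel A
Translational research: the external panel 71/97 = 73.2%, Panel A 89/108 = 82.4% → Panel A
Applied research: the external panel 270/514 = 52.5%, Panel A 294/493 = 59.6% → Panel A
Overall: the external panel 495/2762 = 17.9%, Panel A 770/3249 = 23.7% → Panel A
Panel A wins overall and in every proposal group — no reversal.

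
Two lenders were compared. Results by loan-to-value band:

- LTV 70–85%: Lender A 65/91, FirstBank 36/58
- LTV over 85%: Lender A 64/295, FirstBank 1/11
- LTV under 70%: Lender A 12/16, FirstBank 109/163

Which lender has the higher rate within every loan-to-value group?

Lender A

LTV 70–85%: Lender A 65/91 = 71.4%, FirstBank 36/58 = 62.1% → Lender A
LTV over 85%: Lender A 64/295 = 21.7%, FirstBank 1/11 = 9.1% → Lender A
LTV under 70%: Lender A 12/16 = 75.0%, FirstBank 109/163 = 66.9% → Lender A
Lender A has the higher rate in all 3 groups.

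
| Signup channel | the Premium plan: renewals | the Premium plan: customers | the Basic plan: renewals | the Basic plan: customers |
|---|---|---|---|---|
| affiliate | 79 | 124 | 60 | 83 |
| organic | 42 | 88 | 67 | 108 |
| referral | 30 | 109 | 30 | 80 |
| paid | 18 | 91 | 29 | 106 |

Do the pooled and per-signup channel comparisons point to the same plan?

Yes

Affiliate: the Premium plan 79/124 = 63.7%, the Basic plan 60/83 = 72.3% → the Basic plan
Organic: the Premium plan 42/88 = 47.7%, the Basic plan 67/108 = 62.0% → the Basic plan
Referral: the Premium plan 30/109 = 27.5%, the Basic plan 30/80 = 37.5% → the Basic plan
Paid: the Premium plan 18/91 = 19.8%, the Basic plan 29/106 = 27.4% → the Basic plan
Overall: the Premium plan 169/412 = 41.0%, the Basic plan 186/377 = 49.3% → the Basic plan
The Basic plan wins overall and in every signup group — no reversal.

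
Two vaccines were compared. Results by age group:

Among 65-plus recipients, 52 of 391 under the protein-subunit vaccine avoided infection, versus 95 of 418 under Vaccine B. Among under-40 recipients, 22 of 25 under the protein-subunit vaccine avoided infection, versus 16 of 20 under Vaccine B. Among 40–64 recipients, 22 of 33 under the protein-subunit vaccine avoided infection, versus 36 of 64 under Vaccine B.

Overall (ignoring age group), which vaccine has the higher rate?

Vaccine B

65-plus: the protein-subunit vaccine 52/391 = 13.3%, Vaccine B 95/418 = 22.7% → Vaccine B
Under-40: the protein-subunit vaccine 22/25 = 88.0%, Vaccine B 16/20 = 80.0% → the protein-subunit vaccine
40–64: the protein-subunit vaccine 22/33 = 66.7%, Vaccine B 36/64 = 56.2% → the protein-subunit vaccine
Overall: the protein-subunit vaccine 96/449 = 21.4%, Vaccine B 147/502 = 29.3% → Vaccine B
(Neither sweeps every age group, but Vaccine B has the higher pooled rate.)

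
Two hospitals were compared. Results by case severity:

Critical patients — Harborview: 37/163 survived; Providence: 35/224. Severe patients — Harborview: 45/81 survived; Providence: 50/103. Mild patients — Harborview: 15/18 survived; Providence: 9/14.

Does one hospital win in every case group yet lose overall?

Critical: Harborview 37/163 = 22.7%, Providence 35/224 = 15.6% → Harborview
Severe: Harborview 45/81 = 55.6%, Providence 50/103 = 48.5% → Harborview
Mild: Harborview 15/18 = 83.3%, Providence 9/14 = 64.3% → Harborview
Overall: Harborview 97/262 = 37.0%, Providence 94/341 = 27.6% → Harborview
Harborview wins overall and in every case group — no reversal.

No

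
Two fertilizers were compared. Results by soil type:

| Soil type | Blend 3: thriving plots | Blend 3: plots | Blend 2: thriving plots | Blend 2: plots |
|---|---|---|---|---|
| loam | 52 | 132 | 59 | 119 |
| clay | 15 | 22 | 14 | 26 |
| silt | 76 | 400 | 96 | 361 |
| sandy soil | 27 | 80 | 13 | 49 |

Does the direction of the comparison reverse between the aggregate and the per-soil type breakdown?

No

Loam: Blend 3 52/132 = 39.4%, Blend 2 59/119 = 49.6% → Blend 2
Clay: Blend 3 15/22 = 68.2%, Blend 2 14/26 = 53.8% → Blend 3
Silt: Blend 3 76/400 = 19.0%, Blend 2 96/361 = 26.6% → Blend 2
Sandy soil: Blend 3 27/80 = 33.8%, Blend 2 13/49 = 26.5% → Blend 3
Overall: Blend 3 170/634 = 26.8%, Blend 2 182/555 = 32.8% → Blend 2
Neither sweeps: Blend 3 wins 2 of 4 groups, Blend 2 wins 2. Blend 2 wins overall but not every group — no Simpson reversal.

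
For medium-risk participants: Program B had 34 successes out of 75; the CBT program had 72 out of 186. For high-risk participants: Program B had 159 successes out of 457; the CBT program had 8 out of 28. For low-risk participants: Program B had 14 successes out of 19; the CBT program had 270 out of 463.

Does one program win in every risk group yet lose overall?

Medium-risk: Program B 34/75 = 45.3%, the CBT program 72/186 = 38.7% → Program B
High-risk: Program B 159/457 = 34.8%, the CBT program 8/28 = 28.6% → Program B
Low-risk: Program B 14/19 = 73.7%, the CBT program 270/463 = 58.3% → Program B
Overall: Program B 207/551 = 37.6%, the CBT program 350/677 = 51.7% → the CBT program
Program B wins each risk group but the CBT program wins overall — the comparison reverses. Program B's participants skew toward high-risk, which has a lower base rate.

Yes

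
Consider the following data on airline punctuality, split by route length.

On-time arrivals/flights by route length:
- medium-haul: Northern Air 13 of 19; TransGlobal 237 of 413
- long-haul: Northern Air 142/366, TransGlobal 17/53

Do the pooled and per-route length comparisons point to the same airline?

No

Medium-haul: Northern Air 13/19 = 68.4%, TransGlobal 237/413 = 57.4% → Northern Air
Long-haul: Northern Air 142/366 = 38.8%, TransGlobal 17/53 = 32.1% → Northern Air
Overall: Northern Air 155/385 = 40.3%, TransGlobal 254/466 = 54.5% → TransGlobal
Northern Air wins each route group but TransGlobal wins overall — the comparison reverses. Northern Air's flights skew toward long-haul, which has a lower base rate.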